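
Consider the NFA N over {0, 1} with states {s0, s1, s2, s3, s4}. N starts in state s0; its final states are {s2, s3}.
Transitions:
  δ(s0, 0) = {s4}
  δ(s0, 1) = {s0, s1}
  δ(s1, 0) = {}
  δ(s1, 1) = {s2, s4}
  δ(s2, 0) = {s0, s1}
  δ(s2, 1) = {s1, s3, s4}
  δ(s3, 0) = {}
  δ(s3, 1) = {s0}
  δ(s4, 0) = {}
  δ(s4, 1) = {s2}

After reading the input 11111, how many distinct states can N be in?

Start: {s0}
read 1: {s0, s1}
read 1: {s0, s1, s2, s4}
read 1: {s0, s1, s2, s3, s4}
read 1: {s0, s1, s2, s3, s4}
read 1: {s0, s1, s2, s3, s4}
Final reachable set {s0, s1, s2, s3, s4} has 5 states.

5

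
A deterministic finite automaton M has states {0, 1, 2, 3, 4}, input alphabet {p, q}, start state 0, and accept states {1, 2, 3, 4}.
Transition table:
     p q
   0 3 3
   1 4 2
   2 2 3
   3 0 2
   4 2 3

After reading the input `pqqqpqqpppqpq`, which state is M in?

0 --p--> 3
3 --q--> 2
2 --q--> 3
3 --q--> 2
2 --p--> 2
2 --q--> 3
3 --q--> 2
2 --p--> 2
2 --p--> 2
2 --p--> 2
2 --q--> 3
3 --p--> 0
0 --q--> 3

3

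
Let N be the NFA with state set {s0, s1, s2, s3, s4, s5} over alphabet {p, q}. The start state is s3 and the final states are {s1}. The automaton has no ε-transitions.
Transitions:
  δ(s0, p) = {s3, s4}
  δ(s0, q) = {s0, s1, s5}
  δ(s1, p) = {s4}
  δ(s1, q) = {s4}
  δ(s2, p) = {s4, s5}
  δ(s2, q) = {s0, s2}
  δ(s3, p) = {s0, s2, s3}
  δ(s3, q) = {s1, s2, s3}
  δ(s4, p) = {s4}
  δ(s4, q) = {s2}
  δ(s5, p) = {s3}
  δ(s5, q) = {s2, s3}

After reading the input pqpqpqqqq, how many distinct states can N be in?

Start: {s3}
read p: {s0, s2, s3}
read q: {s0, s1, s2, s3, s5}
read p: {s0, s2, s3, s4, s5}
read q: {s0, s1, s2, s3, s5}
read p: {s0, s2, s3, s4, s5}
read q: {s0, s1, s2, s3, s5}
read q: {s0, s1, s2, s3, s4, s5}
read q: {s0, s1, s2, s3, s4, s5}
read q: {s0, s1, s2, s3, s4, s5}
Final reachable set {s0, s1, s2, s3, s4, s5} has 6 states.

6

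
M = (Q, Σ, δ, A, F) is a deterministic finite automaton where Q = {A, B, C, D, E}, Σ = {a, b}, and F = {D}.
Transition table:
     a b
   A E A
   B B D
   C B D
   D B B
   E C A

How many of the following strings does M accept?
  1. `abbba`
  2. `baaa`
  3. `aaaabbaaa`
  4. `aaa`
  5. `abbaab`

`abbba`: rejected
`baaa`: rejected
`aaaabbaaa`: rejected
`aaa`: rejected
`abbaab`: accepted

1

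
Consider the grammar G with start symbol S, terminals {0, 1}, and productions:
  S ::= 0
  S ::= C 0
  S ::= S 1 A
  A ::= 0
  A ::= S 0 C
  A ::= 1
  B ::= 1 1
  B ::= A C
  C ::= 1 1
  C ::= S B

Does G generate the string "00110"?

yes

S ⇒ C0 ⇒ SB0 ⇒ 0B0 ⇒ 0AC0 ⇒ 00C0 ⇒ 00110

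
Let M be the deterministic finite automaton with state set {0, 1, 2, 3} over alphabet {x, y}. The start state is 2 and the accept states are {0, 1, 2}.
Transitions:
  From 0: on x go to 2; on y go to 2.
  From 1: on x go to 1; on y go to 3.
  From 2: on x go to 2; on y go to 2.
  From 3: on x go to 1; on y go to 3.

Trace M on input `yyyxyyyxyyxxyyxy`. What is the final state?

2

2 --y--> 2
2 --y--> 2
2 --y--> 2
2 --x--> 2
2 --y--> 2
2 --y--> 2
2 --y--> 2
2 --x--> 2
2 --y--> 2
2 --y--> 2
2 --x--> 2
2 --x--> 2
2 --y--> 2
2 --y--> 2
2 --x--> 2
2 --y--> 2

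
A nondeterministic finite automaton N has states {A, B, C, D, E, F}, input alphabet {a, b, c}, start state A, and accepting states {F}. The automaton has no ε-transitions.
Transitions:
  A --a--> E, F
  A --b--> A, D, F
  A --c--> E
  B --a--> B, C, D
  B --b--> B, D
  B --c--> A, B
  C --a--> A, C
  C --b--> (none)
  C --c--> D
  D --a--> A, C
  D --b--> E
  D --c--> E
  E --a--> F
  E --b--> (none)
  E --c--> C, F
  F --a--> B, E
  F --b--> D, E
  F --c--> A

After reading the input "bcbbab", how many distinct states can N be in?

Start: {A}
read b: {A, D, F}
read c: {A, E}
read b: {A, D, F}
read b: {A, D, E, F}
read a: {A, B, C, E, F}
read b: {A, B, D, E, F}
Final reachable set {A, B, D, E, F} has 5 states.

5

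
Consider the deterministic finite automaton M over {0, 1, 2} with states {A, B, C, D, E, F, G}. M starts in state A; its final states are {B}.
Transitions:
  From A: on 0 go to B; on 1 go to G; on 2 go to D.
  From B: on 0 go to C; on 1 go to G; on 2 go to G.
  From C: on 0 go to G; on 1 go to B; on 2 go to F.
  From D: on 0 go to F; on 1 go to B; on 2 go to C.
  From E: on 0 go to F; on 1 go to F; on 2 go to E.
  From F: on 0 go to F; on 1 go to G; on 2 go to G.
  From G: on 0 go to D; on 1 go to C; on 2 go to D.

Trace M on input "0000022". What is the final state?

A --0--> B
B --0--> C
C --0--> G
G --0--> D
D --0--> F
F --2--> G
G --2--> D

D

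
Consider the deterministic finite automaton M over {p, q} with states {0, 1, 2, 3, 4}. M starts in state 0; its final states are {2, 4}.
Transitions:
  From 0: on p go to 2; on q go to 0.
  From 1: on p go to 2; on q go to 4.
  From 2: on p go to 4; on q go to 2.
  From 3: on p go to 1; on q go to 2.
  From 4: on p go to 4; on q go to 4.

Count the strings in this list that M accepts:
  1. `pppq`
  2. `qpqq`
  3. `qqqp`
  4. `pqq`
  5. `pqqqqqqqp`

`pppq`: accepted
`qpqq`: accepted
`qqqp`: accepted
`pqq`: accepted
`pqqqqqqqp`: accepted

5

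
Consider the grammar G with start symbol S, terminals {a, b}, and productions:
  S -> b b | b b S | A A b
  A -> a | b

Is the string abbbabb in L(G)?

no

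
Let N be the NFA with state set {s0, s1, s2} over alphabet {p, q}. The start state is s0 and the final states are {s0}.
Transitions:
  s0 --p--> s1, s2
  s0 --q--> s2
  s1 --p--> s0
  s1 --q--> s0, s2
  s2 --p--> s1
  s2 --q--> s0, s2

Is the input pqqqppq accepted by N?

accepted

Start: {s0}
read p: {s1, s2}
read q: {s0, s2}
read q: {s0, s2}
read q: {s0, s2}
read p: {s1, s2}
read p: {s0, s1}
read q: {s0, s2}
Reachable ∩ accepting = {s0} — nonempty.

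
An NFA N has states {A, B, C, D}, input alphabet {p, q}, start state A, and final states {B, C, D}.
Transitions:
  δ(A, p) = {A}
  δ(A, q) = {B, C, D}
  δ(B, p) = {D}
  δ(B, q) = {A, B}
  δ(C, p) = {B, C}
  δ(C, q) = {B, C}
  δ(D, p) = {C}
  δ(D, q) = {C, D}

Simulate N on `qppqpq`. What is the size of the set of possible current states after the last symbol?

Start: {A}
read q: {B, C, D}
read p: {B, C, D}
read p: {B, C, D}
read q: {A, B, C, D}
read p: {A, B, C, D}
read q: {A, B, C, D}
Final reachable set {A, B, C, D} has 4 states.

4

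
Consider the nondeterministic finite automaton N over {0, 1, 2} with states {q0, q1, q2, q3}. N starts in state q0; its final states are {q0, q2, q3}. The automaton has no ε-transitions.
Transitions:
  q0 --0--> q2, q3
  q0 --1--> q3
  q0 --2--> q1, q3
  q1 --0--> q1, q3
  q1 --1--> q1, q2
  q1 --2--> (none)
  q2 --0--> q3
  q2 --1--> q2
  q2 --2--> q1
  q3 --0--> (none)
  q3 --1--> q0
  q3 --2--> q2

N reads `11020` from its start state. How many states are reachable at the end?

2

Start: {q0}
read 1: {q3}
read 1: {q0}
read 0: {q2, q3}
read 2: {q1, q2}
read 0: {q1, q3}
Final reachable set {q1, q3} has 2 states.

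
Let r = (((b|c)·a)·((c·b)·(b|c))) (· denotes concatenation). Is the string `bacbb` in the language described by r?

Split as ba·cbb: ((b|c)·a) matches ba and ((c·b)·(b|c)) matches cbb.

yes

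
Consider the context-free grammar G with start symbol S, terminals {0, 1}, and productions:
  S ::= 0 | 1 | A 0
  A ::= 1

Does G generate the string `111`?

no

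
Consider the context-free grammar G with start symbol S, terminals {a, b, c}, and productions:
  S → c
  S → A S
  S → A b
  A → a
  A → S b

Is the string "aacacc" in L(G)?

no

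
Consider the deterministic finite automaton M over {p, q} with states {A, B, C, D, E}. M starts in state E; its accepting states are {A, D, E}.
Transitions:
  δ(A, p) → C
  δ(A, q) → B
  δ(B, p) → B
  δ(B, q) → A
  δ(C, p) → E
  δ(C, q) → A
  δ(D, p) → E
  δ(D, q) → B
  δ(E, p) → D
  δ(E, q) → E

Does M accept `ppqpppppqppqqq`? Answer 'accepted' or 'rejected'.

accepted

E --p--> D
D --p--> E
E --q--> E
E --p--> D
D --p--> E
E --p--> D
D --p--> E
E --p--> D
D --q--> B
B --p--> B
B --p--> B
B --q--> A
A --q--> B
B --q--> A
End in state A, which is an accepting state.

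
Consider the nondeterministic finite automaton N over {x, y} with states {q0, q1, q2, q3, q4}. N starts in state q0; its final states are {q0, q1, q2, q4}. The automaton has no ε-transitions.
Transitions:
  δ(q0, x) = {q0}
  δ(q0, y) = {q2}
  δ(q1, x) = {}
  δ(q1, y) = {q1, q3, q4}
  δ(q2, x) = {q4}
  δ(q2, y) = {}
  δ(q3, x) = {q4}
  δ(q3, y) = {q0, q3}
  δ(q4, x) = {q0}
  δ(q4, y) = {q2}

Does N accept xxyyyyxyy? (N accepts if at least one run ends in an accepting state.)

Start: {q0}
read x: {q0}
read x: {q0}
read y: {q2}
read y: {}
The reachable set is empty and stays empty for the remaining 5 symbols.
Reachable ∩ accepting = {} — empty.

rejected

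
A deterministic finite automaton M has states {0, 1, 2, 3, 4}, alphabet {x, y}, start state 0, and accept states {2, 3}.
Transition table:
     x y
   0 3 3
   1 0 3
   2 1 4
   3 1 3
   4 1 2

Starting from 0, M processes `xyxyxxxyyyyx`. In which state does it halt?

1

0 --x--> 3
3 --y--> 3
3 --x--> 1
1 --y--> 3
3 --x--> 1
1 --x--> 0
0 --x--> 3
3 --y--> 3
3 --y--> 3
3 --y--> 3
3 --y--> 3
3 --x--> 1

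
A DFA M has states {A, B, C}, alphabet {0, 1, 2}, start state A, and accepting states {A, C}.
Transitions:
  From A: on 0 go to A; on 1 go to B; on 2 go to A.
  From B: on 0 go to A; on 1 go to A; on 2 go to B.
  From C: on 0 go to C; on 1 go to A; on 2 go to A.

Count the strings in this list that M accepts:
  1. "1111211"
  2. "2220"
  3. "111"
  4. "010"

"1111211": accepted
"2220": accepted
"111": rejected
"010": accepted

3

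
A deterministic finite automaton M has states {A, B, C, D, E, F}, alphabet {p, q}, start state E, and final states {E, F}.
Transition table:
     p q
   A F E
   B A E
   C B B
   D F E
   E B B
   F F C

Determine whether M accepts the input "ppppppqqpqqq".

E --p--> B
B --p--> A
A --p--> F
F --p--> F
F --p--> F
F --p--> F
F --q--> C
C --q--> B
B --p--> A
A --q--> E
E --q--> B
B --q--> E
End in state E, which is an accepting state.

accepted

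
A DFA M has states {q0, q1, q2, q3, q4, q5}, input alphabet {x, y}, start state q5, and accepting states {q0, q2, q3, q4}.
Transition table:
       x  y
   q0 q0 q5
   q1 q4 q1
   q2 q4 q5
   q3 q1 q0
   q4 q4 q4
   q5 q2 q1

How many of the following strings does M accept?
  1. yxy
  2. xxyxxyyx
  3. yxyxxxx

yxy: accepted
xxyxxyyx: accepted
yxyxxxx: accepted

3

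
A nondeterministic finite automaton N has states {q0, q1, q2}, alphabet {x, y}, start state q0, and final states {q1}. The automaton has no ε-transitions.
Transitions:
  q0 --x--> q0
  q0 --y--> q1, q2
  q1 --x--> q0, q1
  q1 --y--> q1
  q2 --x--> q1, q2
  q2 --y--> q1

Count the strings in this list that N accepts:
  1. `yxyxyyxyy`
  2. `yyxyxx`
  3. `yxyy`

`yxyxyyxyy`: accepted
`yyxyxx`: accepted
`yxyy`: accepted

3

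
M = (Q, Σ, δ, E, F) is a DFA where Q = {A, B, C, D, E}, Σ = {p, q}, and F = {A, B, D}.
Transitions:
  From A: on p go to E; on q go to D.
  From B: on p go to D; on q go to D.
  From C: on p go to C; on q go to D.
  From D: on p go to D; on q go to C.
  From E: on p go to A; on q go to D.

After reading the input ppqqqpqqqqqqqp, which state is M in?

C

E --p--> A
A --p--> E
E --q--> D
D --q--> C
C --q--> D
D --p--> D
D --q--> C
C --q--> D
D --q--> C
C --q--> D
D --q--> C
C --q--> D
D --q--> C
C --p--> C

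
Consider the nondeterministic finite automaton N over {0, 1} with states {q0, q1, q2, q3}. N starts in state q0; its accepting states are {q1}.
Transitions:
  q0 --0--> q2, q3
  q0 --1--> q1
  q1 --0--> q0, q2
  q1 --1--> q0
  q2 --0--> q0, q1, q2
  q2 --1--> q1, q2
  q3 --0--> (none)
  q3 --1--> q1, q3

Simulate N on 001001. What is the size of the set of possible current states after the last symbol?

Start: {q0}
read 0: {q2, q3}
read 0: {q0, q1, q2}
read 1: {q0, q1, q2}
read 0: {q0, q1, q2, q3}
read 0: {q0, q1, q2, q3}
read 1: {q0, q1, q2, q3}
Final reachable set {q0, q1, q2, q3} has 4 states.

4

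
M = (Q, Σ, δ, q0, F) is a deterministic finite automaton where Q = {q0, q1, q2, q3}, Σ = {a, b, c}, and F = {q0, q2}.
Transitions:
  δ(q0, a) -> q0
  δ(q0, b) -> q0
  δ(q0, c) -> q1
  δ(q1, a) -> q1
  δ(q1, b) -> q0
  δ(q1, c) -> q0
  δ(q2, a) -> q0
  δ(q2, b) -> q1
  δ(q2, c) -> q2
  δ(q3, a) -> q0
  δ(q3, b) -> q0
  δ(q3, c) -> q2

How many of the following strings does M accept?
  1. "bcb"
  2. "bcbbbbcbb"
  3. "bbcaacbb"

"bcb": accepted
"bcbbbbcbb": accepted
"bbcaacbb": accepted

3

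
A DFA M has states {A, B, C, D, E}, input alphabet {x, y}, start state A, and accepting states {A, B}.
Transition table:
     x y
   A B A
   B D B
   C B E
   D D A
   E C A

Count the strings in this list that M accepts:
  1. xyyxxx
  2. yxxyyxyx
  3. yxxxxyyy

xyyxxx: rejected
yxxyyxyx: rejected
yxxxxyyy: accepted

1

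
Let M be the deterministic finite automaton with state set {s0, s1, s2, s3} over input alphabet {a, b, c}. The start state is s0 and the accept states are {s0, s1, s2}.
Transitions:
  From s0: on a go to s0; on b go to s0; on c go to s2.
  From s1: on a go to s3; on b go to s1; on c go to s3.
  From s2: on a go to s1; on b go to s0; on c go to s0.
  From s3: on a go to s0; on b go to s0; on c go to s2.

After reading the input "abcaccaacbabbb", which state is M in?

s0

s0 --a--> s0
s0 --b--> s0
s0 --c--> s2
s2 --a--> s1
s1 --c--> s3
s3 --c--> s2
s2 --a--> s1
s1 --a--> s3
s3 --c--> s2
s2 --b--> s0
s0 --a--> s0
s0 --b--> s0
s0 --b--> s0
s0 --b--> s0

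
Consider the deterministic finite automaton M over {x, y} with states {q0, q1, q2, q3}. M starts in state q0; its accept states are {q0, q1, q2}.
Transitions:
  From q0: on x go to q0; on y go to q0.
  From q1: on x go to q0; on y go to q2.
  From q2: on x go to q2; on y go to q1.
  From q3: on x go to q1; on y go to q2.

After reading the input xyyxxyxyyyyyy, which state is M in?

q0

q0 --x--> q0
q0 --y--> q0
q0 --y--> q0
q0 --x--> q0
q0 --x--> q0
q0 --y--> q0
q0 --x--> q0
q0 --y--> q0
q0 --y--> q0
q0 --y--> q0
q0 --y--> q0
q0 --y--> q0
q0 --y--> q0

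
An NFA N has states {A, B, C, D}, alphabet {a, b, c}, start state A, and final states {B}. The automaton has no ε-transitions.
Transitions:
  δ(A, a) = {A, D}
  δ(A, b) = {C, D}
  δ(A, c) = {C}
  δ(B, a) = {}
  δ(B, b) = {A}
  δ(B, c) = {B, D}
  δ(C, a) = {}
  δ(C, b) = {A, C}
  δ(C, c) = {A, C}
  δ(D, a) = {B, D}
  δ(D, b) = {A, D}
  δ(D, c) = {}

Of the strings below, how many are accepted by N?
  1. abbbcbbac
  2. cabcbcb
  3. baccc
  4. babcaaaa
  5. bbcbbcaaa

3

abbbcbbac: accepted
cabcbcb: rejected
baccc: accepted
babcaaaa: rejected
bbcbbcaaa: accepted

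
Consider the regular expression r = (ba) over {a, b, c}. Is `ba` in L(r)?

yes

Split as b·a: b matches b and a matches a.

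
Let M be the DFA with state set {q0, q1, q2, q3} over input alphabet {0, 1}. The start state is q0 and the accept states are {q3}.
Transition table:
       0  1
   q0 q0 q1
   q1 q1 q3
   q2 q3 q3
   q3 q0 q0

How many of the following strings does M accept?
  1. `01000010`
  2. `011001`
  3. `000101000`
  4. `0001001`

`01000010`: rejected
`011001`: rejected
`000101000`: rejected
`0001001`: accepted

1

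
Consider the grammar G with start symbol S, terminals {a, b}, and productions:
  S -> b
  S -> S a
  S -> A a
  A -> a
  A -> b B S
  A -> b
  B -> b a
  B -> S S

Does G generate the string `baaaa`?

S ⇒ Sa ⇒ Saa ⇒ Saaa ⇒ Aaaaa ⇒ baaaa

yes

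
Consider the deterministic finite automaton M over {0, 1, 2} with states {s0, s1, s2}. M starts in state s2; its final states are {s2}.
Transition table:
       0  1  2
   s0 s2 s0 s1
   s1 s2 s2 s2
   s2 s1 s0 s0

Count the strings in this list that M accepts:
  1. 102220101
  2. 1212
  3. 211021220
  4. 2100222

1

102220101: accepted
1212: rejected
211021220: rejected
2100222: rejected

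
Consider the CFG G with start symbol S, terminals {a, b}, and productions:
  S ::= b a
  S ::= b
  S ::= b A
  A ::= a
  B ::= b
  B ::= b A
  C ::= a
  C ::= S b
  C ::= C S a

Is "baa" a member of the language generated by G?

no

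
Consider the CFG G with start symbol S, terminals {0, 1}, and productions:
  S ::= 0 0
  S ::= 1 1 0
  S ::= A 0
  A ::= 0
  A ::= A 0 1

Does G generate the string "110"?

S ⇒ 110

yes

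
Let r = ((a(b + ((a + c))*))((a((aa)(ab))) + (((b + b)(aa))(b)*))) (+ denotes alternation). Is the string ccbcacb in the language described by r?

no

No split of ccbcacb into u·v has (a(b+((a+c))*)) matching u and ((a((aa)(ab)))+(((b+b)(aa))(b)*)) matching v.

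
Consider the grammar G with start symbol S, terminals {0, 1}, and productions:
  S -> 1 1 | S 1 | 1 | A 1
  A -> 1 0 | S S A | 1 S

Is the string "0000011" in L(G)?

no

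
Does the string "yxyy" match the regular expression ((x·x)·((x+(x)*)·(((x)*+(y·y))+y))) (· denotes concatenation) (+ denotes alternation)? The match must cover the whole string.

No split of yxyy into u·v has (x·x) matching u and ((x+(x)*)·(((x)*+(y·y))+y)) matching v.

no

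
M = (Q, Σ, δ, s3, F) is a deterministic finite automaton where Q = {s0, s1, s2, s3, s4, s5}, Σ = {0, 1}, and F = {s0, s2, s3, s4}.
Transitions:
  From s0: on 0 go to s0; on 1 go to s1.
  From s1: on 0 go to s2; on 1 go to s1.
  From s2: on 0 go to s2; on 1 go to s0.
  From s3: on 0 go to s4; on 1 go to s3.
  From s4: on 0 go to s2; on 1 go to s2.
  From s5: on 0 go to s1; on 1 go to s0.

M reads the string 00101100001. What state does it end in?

s0

s3 --0--> s4
s4 --0--> s2
s2 --1--> s0
s0 --0--> s0
s0 --1--> s1
s1 --1--> s1
s1 --0--> s2
s2 --0--> s2
s2 --0--> s2
s2 --0--> s2
s2 --1--> s0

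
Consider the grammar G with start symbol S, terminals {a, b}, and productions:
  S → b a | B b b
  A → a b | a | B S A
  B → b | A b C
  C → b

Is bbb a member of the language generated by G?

S ⇒ Bbb ⇒ bbb

yes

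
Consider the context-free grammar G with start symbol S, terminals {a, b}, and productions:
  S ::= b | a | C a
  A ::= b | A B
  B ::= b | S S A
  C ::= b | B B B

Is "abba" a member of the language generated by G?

no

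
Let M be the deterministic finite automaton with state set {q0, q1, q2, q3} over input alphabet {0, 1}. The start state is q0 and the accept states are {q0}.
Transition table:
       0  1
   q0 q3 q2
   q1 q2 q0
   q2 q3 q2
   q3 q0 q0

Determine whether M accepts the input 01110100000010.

q0 --0--> q3
q3 --1--> q0
q0 --1--> q2
q2 --1--> q2
q2 --0--> q3
q3 --1--> q0
q0 --0--> q3
q3 --0--> q0
q0 --0--> q3
q3 --0--> q0
q0 --0--> q3
q3 --0--> q0
q0 --1--> q2
q2 --0--> q3
End in state q3, which is not an accepting state.

rejected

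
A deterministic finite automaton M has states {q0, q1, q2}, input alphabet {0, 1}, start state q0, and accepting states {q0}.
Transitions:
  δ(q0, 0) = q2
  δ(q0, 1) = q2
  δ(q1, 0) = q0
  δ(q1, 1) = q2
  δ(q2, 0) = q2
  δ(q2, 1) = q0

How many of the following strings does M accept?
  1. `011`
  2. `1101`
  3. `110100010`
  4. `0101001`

2

`011`: rejected
`1101`: accepted
`110100010`: rejected
`0101001`: accepted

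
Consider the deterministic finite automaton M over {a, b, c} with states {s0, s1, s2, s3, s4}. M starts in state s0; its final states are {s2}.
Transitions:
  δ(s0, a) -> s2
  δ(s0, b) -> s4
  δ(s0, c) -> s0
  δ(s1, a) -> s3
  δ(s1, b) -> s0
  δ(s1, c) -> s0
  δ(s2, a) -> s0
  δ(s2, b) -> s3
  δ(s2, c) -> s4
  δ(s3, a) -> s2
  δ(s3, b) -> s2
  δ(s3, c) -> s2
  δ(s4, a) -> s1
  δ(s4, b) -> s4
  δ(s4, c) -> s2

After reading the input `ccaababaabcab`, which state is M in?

s4

s0 --c--> s0
s0 --c--> s0
s0 --a--> s2
s2 --a--> s0
s0 --b--> s4
s4 --a--> s1
s1 --b--> s0
s0 --a--> s2
s2 --a--> s0
s0 --b--> s4
s4 --c--> s2
s2 --a--> s0
s0 --b--> s4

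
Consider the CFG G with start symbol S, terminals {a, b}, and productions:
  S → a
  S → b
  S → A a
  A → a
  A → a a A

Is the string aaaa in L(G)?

S ⇒ Aa ⇒ aaAa ⇒ aaaa

yes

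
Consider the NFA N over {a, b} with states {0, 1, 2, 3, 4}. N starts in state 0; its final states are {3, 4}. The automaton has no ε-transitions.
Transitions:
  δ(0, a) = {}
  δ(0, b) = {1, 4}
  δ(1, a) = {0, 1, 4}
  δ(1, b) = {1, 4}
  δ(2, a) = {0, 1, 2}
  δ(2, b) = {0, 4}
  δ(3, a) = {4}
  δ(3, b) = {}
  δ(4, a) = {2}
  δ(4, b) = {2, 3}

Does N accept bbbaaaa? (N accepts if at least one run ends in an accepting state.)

accepted

Start: {0}
read b: {1, 4}
read b: {1, 2, 3, 4}
read b: {0, 1, 2, 3, 4}
read a: {0, 1, 2, 4}
read a: {0, 1, 2, 4}
read a: {0, 1, 2, 4}
read a: {0, 1, 2, 4}
Reachable ∩ accepting = {4} — nonempty.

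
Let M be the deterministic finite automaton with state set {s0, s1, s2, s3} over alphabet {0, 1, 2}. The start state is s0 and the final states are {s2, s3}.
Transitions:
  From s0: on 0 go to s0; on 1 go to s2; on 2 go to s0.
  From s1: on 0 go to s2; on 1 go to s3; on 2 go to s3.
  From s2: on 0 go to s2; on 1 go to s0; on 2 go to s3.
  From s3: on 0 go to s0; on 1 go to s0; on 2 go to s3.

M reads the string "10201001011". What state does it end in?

s0 --1--> s2
s2 --0--> s2
s2 --2--> s3
s3 --0--> s0
s0 --1--> s2
s2 --0--> s2
s2 --0--> s2
s2 --1--> s0
s0 --0--> s0
s0 --1--> s2
s2 --1--> s0

s0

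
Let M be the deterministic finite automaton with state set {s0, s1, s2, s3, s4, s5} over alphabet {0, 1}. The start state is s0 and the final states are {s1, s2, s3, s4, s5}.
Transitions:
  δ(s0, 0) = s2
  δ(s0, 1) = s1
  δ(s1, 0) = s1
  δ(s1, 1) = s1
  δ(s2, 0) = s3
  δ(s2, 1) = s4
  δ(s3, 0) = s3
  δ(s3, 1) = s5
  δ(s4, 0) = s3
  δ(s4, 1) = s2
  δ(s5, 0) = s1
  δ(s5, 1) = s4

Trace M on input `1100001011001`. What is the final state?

s0 --1--> s1
s1 --1--> s1
s1 --0--> s1
s1 --0--> s1
s1 --0--> s1
s1 --0--> s1
s1 --1--> s1
s1 --0--> s1
s1 --1--> s1
s1 --1--> s1
s1 --0--> s1
s1 --0--> s1
s1 --1--> s1

s1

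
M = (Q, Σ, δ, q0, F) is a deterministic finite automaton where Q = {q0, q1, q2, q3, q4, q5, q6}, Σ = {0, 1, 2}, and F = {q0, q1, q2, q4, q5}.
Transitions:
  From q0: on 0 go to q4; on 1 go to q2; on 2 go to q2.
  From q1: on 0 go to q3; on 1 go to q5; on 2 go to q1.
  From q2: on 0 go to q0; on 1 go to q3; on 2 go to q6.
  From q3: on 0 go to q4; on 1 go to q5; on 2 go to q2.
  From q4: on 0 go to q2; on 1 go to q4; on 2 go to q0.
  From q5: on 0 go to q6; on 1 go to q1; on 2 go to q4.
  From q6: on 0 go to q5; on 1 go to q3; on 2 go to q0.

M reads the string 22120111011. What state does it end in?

q0 --2--> q2
q2 --2--> q6
q6 --1--> q3
q3 --2--> q2
q2 --0--> q0
q0 --1--> q2
q2 --1--> q3
q3 --1--> q5
q5 --0--> q6
q6 --1--> q3
q3 --1--> q5

q5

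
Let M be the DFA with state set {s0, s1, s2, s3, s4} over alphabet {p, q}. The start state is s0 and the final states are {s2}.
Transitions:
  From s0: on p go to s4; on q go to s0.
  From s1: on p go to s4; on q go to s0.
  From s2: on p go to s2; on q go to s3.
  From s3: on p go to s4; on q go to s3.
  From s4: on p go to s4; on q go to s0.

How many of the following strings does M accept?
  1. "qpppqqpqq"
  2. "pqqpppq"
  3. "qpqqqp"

0

"qpppqqpqq": rejected
"pqqpppq": rejected
"qpqqqp": rejected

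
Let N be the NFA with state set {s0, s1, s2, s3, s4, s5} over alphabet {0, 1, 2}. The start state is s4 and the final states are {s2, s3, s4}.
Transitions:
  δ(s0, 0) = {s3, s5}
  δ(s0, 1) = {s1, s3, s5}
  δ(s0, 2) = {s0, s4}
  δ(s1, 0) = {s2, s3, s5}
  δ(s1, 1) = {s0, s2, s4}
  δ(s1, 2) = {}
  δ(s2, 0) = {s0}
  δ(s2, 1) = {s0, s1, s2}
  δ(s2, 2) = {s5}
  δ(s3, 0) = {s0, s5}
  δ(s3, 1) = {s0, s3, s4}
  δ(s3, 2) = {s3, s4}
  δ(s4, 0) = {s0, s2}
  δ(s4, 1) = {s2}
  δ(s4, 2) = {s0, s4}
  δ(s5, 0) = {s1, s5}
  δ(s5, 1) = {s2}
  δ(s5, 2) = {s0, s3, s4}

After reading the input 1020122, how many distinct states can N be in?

Start: {s4}
read 1: {s2}
read 0: {s0}
read 2: {s0, s4}
read 0: {s0, s2, s3, s5}
read 1: {s0, s1, s2, s3, s4, s5}
read 2: {s0, s3, s4, s5}
read 2: {s0, s3, s4}
Final reachable set {s0, s3, s4} has 3 states.

3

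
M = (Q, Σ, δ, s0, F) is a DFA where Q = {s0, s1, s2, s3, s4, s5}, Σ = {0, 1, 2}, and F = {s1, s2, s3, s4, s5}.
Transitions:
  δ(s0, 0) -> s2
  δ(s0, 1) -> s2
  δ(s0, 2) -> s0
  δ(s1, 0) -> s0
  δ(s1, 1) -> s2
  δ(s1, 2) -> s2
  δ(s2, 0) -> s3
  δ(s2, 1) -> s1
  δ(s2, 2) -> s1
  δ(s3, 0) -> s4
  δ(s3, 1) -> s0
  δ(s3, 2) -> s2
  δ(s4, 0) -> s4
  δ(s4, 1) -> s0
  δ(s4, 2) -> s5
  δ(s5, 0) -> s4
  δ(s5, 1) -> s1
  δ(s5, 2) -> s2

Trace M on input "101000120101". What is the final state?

s2

s0 --1--> s2
s2 --0--> s3
s3 --1--> s0
s0 --0--> s2
s2 --0--> s3
s3 --0--> s4
s4 --1--> s0
s0 --2--> s0
s0 --0--> s2
s2 --1--> s1
s1 --0--> s0
s0 --1--> s2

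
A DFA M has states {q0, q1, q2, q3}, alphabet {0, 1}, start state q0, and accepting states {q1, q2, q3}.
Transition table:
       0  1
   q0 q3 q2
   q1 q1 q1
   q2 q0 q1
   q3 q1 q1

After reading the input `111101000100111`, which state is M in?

q1

q0 --1--> q2
q2 --1--> q1
q1 --1--> q1
q1 --1--> q1
q1 --0--> q1
q1 --1--> q1
q1 --0--> q1
q1 --0--> q1
q1 --0--> q1
q1 --1--> q1
q1 --0--> q1
q1 --0--> q1
q1 --1--> q1
q1 --1--> q1
q1 --1--> q1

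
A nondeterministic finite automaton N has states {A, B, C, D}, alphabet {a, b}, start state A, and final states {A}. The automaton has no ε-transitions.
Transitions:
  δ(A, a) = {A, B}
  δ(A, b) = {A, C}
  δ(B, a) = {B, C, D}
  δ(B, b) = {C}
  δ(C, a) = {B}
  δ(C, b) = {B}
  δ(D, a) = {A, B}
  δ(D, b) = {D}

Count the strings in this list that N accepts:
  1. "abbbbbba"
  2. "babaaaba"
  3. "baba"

3

"abbbbbba": accepted
"babaaaba": accepted
"baba": accepted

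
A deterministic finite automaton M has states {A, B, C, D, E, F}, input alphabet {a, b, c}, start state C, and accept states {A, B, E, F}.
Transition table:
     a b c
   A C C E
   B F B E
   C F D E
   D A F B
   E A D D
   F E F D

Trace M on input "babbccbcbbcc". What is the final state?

D

C --b--> D
D --a--> A
A --b--> C
C --b--> D
D --c--> B
B --c--> E
E --b--> D
D --c--> B
B --b--> B
B --b--> B
B --c--> E
E --c--> D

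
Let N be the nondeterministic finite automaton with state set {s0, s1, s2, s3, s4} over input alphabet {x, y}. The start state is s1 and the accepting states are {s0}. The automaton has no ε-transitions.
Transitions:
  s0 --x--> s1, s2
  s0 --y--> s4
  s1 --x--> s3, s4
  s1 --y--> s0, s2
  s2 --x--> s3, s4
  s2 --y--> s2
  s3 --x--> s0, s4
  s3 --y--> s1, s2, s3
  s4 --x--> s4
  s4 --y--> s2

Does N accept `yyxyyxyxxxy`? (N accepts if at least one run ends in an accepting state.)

Start: {s1}
read y: {s0, s2}
read y: {s2, s4}
read x: {s3, s4}
read y: {s1, s2, s3}
read y: {s0, s1, s2, s3}
read x: {s0, s1, s2, s3, s4}
read y: {s0, s1, s2, s3, s4}
read x: {s0, s1, s2, s3, s4}
read x: {s0, s1, s2, s3, s4}
read x: {s0, s1, s2, s3, s4}
read y: {s0, s1, s2, s3, s4}
Reachable ∩ accepting = {s0} — nonempty.

accepted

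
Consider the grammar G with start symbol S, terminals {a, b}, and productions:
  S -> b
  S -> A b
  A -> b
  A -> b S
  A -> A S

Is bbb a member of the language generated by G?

yes

S ⇒ Ab ⇒ bSb ⇒ bbb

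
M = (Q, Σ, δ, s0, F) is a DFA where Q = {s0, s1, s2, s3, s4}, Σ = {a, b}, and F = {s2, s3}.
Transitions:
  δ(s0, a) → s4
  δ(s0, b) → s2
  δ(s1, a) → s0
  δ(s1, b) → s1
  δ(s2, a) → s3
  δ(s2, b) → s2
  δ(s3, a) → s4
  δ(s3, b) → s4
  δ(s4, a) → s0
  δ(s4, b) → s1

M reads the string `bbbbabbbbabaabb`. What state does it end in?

s0 --b--> s2
s2 --b--> s2
s2 --b--> s2
s2 --b--> s2
s2 --a--> s3
s3 --b--> s4
s4 --b--> s1
s1 --b--> s1
s1 --b--> s1
s1 --a--> s0
s0 --b--> s2
s2 --a--> s3
s3 --a--> s4
s4 --b--> s1
s1 --b--> s1

s1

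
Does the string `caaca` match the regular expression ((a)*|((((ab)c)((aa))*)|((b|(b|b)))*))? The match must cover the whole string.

no

Neither (a)* nor ((((ab)c)((aa))*)|((b|(b|b)))*) matches caaca.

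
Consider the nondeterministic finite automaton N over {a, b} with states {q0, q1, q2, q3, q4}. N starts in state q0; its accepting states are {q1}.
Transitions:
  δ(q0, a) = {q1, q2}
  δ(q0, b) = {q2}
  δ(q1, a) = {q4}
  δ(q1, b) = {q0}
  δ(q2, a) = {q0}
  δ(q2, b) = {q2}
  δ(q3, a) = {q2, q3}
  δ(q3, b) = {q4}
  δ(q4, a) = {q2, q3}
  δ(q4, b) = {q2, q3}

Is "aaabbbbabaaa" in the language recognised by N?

accepted

Start: {q0}
read a: {q1, q2}
read a: {q0, q4}
read a: {q1, q2, q3}
read b: {q0, q2, q4}
read b: {q2, q3}
read b: {q2, q4}
read b: {q2, q3}
read a: {q0, q2, q3}
read b: {q2, q4}
read a: {q0, q2, q3}
read a: {q0, q1, q2, q3}
read a: {q0, q1, q2, q3, q4}
Reachable ∩ accepting = {q1} — nonempty.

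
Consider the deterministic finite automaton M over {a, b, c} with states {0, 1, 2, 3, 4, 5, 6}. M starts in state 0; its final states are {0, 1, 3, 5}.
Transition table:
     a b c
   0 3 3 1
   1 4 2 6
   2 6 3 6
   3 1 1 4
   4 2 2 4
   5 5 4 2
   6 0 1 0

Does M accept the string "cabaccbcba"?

rejected

0 --c--> 1
1 --a--> 4
4 --b--> 2
2 --a--> 6
6 --c--> 0
0 --c--> 1
1 --b--> 2
2 --c--> 6
6 --b--> 1
1 --a--> 4
End in state 4, which is not an accepting state.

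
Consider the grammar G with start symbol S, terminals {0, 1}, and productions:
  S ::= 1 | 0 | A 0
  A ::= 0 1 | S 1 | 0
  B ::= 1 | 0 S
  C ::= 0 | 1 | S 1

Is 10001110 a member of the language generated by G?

no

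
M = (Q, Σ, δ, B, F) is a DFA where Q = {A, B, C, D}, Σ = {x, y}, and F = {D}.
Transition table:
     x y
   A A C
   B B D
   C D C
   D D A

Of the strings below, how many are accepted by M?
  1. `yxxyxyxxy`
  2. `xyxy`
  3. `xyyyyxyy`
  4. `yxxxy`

0

`yxxyxyxxy`: rejected
`xyxy`: rejected
`xyyyyxyy`: rejected
`yxxxy`: rejected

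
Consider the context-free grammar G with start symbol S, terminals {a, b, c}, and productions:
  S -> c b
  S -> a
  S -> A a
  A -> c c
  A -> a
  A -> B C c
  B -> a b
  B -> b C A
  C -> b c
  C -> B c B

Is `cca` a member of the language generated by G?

S ⇒ Aa ⇒ cca

yes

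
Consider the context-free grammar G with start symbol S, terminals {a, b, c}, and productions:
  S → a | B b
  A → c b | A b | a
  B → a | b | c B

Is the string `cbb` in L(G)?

yes

S ⇒ Bb ⇒ cBb ⇒ cbb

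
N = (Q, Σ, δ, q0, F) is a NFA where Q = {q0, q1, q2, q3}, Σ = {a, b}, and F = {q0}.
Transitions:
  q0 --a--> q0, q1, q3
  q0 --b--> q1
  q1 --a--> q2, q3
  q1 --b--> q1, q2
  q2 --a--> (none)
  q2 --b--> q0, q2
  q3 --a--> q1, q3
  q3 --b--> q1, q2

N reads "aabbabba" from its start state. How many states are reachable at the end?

4

Start: {q0}
read a: {q0, q1, q3}
read a: {q0, q1, q2, q3}
read b: {q0, q1, q2}
read b: {q0, q1, q2}
read a: {q0, q1, q2, q3}
read b: {q0, q1, q2}
read b: {q0, q1, q2}
read a: {q0, q1, q2, q3}
Final reachable set {q0, q1, q2, q3} has 4 states.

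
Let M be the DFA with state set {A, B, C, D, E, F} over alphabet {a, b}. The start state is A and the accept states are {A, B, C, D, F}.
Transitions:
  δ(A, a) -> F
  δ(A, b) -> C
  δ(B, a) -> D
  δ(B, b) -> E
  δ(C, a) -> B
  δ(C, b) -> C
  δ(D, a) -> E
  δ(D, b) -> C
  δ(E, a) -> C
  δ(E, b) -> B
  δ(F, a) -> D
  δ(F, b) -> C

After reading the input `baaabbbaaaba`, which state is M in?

A --b--> C
C --a--> B
B --a--> D
D --a--> E
E --b--> B
B --b--> E
E --b--> B
B --a--> D
D --a--> E
E --a--> C
C --b--> C
C --a--> B

B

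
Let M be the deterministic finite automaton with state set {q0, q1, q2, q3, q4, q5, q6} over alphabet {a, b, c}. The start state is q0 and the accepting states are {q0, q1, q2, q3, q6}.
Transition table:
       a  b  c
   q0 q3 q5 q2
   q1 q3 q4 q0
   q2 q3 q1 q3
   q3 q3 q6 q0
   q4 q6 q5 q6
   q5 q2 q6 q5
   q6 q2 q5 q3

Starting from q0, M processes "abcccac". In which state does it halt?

q0 --a--> q3
q3 --b--> q6
q6 --c--> q3
q3 --c--> q0
q0 --c--> q2
q2 --a--> q3
q3 --c--> q0

q0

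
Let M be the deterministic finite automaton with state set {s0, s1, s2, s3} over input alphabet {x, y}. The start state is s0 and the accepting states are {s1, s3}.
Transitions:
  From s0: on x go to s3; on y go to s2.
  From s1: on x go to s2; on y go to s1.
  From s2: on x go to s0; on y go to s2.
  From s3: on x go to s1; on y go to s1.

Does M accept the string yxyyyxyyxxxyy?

accepted

s0 --y--> s2
s2 --x--> s0
s0 --y--> s2
s2 --y--> s2
s2 --y--> s2
s2 --x--> s0
s0 --y--> s2
s2 --y--> s2
s2 --x--> s0
s0 --x--> s3
s3 --x--> s1
s1 --y--> s1
s1 --y--> s1
End in state s1, which is an accepting state.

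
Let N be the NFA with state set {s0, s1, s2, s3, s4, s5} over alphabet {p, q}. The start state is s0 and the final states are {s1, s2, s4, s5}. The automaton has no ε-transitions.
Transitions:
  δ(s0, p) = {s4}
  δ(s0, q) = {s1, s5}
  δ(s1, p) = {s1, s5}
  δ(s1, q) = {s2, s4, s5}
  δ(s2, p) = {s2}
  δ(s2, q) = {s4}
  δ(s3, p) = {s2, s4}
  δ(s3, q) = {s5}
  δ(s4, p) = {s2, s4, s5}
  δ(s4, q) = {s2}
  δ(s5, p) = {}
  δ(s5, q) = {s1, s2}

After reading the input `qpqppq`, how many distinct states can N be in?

4

Start: {s0}
read q: {s1, s5}
read p: {s1, s5}
read q: {s1, s2, s4, s5}
read p: {s1, s2, s4, s5}
read p: {s1, s2, s4, s5}
read q: {s1, s2, s4, s5}
Final reachable set {s1, s2, s4, s5} has 4 states.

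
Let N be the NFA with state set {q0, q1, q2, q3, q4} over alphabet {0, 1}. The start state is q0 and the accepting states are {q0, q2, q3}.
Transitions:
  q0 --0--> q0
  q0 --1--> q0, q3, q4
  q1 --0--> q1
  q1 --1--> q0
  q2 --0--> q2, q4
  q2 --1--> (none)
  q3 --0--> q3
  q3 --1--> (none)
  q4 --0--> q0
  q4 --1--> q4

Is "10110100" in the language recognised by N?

accepted

Start: {q0}
read 1: {q0, q3, q4}
read 0: {q0, q3}
read 1: {q0, q3, q4}
read 1: {q0, q3, q4}
read 0: {q0, q3}
read 1: {q0, q3, q4}
read 0: {q0, q3}
read 0: {q0, q3}
Reachable ∩ accepting = {q0, q3} — nonempty.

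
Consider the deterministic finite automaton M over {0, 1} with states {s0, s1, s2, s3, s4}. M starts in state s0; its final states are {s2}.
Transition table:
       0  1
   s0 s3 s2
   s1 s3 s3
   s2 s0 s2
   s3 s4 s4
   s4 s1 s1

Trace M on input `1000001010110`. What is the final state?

s0 --1--> s2
s2 --0--> s0
s0 --0--> s3
s3 --0--> s4
s4 --0--> s1
s1 --0--> s3
s3 --1--> s4
s4 --0--> s1
s1 --1--> s3
s3 --0--> s4
s4 --1--> s1
s1 --1--> s3
s3 --0--> s4

s4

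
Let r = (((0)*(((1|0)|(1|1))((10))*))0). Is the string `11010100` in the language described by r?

yes

Split as 1101010·0: ((0)*(((1|0)|(1|1))((10))*)) matches 1101010 and 0 matches 0.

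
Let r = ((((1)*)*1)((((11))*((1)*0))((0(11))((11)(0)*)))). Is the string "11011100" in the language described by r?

no

No split of 11011100 into u·v has (((1)*)*1) matching u and ((((11))*((1)*0))((0(11))((11)(0)*))) matching v.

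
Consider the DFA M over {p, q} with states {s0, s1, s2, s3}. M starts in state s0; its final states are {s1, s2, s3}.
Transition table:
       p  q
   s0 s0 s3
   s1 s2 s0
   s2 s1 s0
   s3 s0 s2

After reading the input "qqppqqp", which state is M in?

s0

s0 --q--> s3
s3 --q--> s2
s2 --p--> s1
s1 --p--> s2
s2 --q--> s0
s0 --q--> s3
s3 --p--> s0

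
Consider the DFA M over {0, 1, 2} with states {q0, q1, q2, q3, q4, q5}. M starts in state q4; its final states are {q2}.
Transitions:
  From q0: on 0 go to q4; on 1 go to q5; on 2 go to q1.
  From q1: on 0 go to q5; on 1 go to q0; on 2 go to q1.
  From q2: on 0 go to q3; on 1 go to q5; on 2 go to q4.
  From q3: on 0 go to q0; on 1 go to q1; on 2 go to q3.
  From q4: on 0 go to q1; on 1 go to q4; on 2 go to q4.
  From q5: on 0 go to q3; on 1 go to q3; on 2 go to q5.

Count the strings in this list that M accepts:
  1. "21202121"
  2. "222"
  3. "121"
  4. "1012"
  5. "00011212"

"21202121": rejected
"222": rejected
"121": rejected
"1012": rejected
"00011212": rejected

0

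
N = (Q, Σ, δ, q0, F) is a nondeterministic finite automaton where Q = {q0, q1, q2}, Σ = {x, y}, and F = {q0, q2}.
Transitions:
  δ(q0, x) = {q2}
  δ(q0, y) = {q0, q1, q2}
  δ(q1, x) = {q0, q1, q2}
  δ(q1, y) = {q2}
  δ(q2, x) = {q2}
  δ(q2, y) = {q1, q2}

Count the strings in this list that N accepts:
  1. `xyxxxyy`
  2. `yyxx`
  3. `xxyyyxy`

`xyxxxyy`: accepted
`yyxx`: accepted
`xxyyyxy`: accepted

3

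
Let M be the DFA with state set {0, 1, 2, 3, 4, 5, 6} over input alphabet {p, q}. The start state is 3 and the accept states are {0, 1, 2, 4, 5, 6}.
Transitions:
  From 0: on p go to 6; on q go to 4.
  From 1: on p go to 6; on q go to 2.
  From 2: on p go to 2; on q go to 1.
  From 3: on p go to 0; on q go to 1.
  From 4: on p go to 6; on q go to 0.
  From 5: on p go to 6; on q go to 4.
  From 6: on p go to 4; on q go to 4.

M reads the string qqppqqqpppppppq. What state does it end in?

3 --q--> 1
1 --q--> 2
2 --p--> 2
2 --p--> 2
2 --q--> 1
1 --q--> 2
2 --q--> 1
1 --p--> 6
6 --p--> 4
4 --p--> 6
6 --p--> 4
4 --p--> 6
6 --p--> 4
4 --p--> 6
6 --q--> 4

4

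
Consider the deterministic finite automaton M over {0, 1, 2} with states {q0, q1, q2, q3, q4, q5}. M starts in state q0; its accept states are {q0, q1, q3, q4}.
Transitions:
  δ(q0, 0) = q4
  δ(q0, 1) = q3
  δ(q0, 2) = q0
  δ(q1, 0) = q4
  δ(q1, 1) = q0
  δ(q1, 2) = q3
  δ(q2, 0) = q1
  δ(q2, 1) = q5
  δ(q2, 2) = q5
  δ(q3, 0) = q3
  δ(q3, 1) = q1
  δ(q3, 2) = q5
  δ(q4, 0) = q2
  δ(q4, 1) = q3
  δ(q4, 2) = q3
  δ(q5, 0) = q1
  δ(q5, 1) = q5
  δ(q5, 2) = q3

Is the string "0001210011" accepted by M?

q0 --0--> q4
q4 --0--> q2
q2 --0--> q1
q1 --1--> q0
q0 --2--> q0
q0 --1--> q3
q3 --0--> q3
q3 --0--> q3
q3 --1--> q1
q1 --1--> q0
End in state q0, which is an accepting state.

accepted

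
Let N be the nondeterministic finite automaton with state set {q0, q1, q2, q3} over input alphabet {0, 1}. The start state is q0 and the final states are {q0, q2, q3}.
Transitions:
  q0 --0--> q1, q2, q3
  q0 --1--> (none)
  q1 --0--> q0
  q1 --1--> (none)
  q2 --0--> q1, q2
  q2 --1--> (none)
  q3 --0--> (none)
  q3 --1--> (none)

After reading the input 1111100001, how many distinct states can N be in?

0

Start: {q0}
read 1: {}
The reachable set is empty and stays empty for the remaining 9 symbols.
Final reachable set {} has 0 states.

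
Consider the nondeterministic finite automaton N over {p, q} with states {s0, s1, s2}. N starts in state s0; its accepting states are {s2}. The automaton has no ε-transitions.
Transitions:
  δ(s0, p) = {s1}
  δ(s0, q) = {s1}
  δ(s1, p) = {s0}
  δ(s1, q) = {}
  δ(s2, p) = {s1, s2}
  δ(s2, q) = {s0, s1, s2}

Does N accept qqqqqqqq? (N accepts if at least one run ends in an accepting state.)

Start: {s0}
read q: {s1}
read q: {}
The reachable set is empty and stays empty for the remaining 6 symbols.
Reachable ∩ accepting = {} — empty.

rejected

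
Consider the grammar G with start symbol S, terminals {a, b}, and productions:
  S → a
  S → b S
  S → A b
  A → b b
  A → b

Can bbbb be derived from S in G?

S ⇒ bS ⇒ bAb ⇒ bbbb

yes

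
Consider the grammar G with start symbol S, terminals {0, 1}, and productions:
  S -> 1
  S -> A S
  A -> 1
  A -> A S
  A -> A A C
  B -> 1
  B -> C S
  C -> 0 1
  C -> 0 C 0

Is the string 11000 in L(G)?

no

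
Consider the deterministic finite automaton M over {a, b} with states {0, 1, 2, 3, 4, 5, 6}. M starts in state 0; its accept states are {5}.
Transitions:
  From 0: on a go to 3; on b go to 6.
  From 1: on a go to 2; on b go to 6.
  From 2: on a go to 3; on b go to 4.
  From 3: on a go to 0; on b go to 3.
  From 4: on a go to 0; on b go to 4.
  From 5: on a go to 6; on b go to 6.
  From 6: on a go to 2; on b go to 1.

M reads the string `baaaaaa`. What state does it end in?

0 --b--> 6
6 --a--> 2
2 --a--> 3
3 --a--> 0
0 --a--> 3
3 --a--> 0
0 --a--> 3

3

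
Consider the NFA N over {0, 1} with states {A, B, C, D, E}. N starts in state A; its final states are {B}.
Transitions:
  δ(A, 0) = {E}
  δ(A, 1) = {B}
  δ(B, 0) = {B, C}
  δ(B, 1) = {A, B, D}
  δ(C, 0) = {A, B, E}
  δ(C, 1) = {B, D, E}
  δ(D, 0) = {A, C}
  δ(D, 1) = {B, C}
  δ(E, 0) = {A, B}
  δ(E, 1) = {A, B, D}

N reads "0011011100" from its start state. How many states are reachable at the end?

4

Start: {A}
read 0: {E}
read 0: {A, B}
read 1: {A, B, D}
read 1: {A, B, C, D}
read 0: {A, B, C, E}
read 1: {A, B, D, E}
read 1: {A, B, C, D}
read 1: {A, B, C, D, E}
read 0: {A, B, C, E}
read 0: {A, B, C, E}
Final reachable set {A, B, C, E} has 4 states.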